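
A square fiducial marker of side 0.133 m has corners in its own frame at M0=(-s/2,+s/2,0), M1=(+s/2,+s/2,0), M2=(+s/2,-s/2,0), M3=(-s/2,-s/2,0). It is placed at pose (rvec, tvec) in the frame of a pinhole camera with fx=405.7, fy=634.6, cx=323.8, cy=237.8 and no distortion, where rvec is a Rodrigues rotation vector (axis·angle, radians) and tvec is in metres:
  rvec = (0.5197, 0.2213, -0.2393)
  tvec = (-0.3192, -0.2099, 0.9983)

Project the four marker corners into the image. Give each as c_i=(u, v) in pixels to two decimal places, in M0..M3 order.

Intrinsics K: fx=405.7, fy=634.6, cx=323.8, cy=237.8
Marker side s = 0.133 m; corners in marker frame (Z=0):
  M0 = (-0.0665, +0.0665, 0)
  M1 = (+0.0665, +0.0665, 0)
  M2 = (+0.0665, -0.0665, 0)
  M3 = (-0.0665, -0.0665, 0)
rvec = (0.5197, 0.2213, -0.2393), |rvec| = θ = 0.61345 rad = 35.148°
Rodrigues: sinθ=0.57570, 1−cosθ=0.18234; R = I + sinθ·[k]× + (1−cosθ)·[k]×²:
    [+0.94853 +0.28029 +0.14742]
    [-0.16885 +0.84139 -0.51337]
    [-0.26794 +0.46205 +0.84541]
t = (-0.3192, -0.2099, 0.9983) m
M0: Pc = R·M0+t = (-0.36364, -0.14272, +1.04684); u = 405.7·(-0.36364)/1.04684 + 323.8 = 182.8739, v = 634.6·(-0.14272)/1.04684 + 237.8 = 151.2833
M1: Pc = R·M1+t = (-0.23748, -0.16518, +1.01121); u = 405.7·(-0.23748)/1.01121 + 323.8 = 228.5209, v = 634.6·(-0.16518)/1.01121 + 237.8 = 134.1414
M2: Pc = R·M2+t = (-0.27476, -0.27708, +0.94976); u = 405.7·(-0.27476)/0.94976 + 323.8 = 206.4317, v = 634.6·(-0.27708)/0.94976 + 237.8 = 52.6623
M3: Pc = R·M3+t = (-0.40092, -0.25462, +0.98539); u = 405.7·(-0.40092)/0.98539 + 323.8 = 158.7368, v = 634.6·(-0.25462)/0.98539 + 237.8 = 73.8199

c0=(182.87, 151.28) c1=(228.52, 134.14) c2=(206.43, 52.66) c3=(158.74, 73.82)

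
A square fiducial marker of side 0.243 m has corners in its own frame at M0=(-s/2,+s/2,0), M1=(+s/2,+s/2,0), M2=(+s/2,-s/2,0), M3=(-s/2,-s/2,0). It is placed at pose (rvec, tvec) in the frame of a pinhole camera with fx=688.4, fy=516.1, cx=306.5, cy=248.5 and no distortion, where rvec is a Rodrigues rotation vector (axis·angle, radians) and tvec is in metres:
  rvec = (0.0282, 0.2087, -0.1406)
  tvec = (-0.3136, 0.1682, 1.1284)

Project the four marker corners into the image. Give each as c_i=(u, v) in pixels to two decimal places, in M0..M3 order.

c0=(59.81, 384.75) c1=(195.16, 375.53) c2=(173.26, 263.21) c3=(38.50, 277.39)

Intrinsics K: fx=688.4, fy=516.1, cx=306.5, cy=248.5
Marker side s = 0.243 m; corners in marker frame (Z=0):
  M0 = (-0.1215, +0.1215, 0)
  M1 = (+0.1215, +0.1215, 0)
  M2 = (+0.1215, -0.1215, 0)
  M3 = (-0.1215, -0.1215, 0)
rvec = (0.0282, 0.2087, -0.1406), |rvec| = θ = 0.25322 rad = 14.508°
Rodrigues: sinθ=0.25052, 1−cosθ=0.03189; R = I + sinθ·[k]× + (1−cosθ)·[k]×²:
    [+0.96851 +0.14203 +0.20450]
    [-0.13618 +0.98977 -0.04249]
    [-0.20845 +0.01331 +0.97794]
t = (-0.3136, 0.1682, 1.1284) m
M0: Pc = R·M0+t = (-0.41402, +0.30500, +1.15534); u = 688.4·(-0.41402)/1.15534 + 306.5 = 59.8120, v = 516.1·(+0.30500)/1.15534 + 248.5 = 384.7469
M1: Pc = R·M1+t = (-0.17867, +0.27191, +1.10469); u = 688.4·(-0.17867)/1.10469 + 306.5 = 195.1599, v = 516.1·(+0.27191)/1.10469 + 248.5 = 375.5346
M2: Pc = R·M2+t = (-0.21318, +0.03140, +1.10146); u = 688.4·(-0.21318)/1.10146 + 306.5 = 173.2627, v = 516.1·(+0.03140)/1.10146 + 248.5 = 263.2115
M3: Pc = R·M3+t = (-0.44853, +0.06449, +1.15211); u = 688.4·(-0.44853)/1.15211 + 306.5 = 38.4976, v = 516.1·(+0.06449)/1.15211 + 248.5 = 277.3880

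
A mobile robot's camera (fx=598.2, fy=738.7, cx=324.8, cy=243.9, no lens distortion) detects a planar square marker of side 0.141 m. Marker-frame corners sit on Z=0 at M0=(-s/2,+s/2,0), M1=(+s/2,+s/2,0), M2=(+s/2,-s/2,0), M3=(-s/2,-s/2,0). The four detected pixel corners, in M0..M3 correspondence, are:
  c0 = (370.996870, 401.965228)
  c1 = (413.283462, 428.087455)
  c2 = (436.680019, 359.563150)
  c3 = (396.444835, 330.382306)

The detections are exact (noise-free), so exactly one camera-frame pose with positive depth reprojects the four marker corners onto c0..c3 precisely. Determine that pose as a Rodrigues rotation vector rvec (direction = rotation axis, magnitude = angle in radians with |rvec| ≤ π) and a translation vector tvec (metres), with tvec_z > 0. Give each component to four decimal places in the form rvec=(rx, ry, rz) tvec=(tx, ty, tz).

Intrinsics K: fx=598.2, fy=738.7, cx=324.8, cy=243.9
Marker side s = 0.141 m; corners in marker frame (Z=0):
  M0 = (-0.0705, +0.0705, 0)
  M1 = (+0.0705, +0.0705, 0)
  M2 = (+0.0705, -0.0705, 0)
  M3 = (-0.0705, -0.0705, 0)
Detected image corners:
  c0 = (370.996870, 401.965228) px
  c1 = (413.283462, 428.087455) px
  c2 = (436.680019, 359.563150) px
  c3 = (396.444835, 330.382306) px
Planar DLT: solve 8×8 A·h = b for H (H[2,2]=1):
  H  [+439.67582 -228.52152 +404.99863]
  H  [+334.47100 +444.39783 +380.01522]
  H  [+0.36383 -0.13726 +1.00000]
B = K⁻¹H; ‖b₁‖=0.729306, ‖b₂‖=0.729306; λ = 2/(‖b₁‖+‖b₂‖) = 1.371167, sign → tz>0 ⇒ λ=+1.371167
r₁ = λ·B[:,0] = (+0.73694,+0.45613,+0.49887); r₂ = λ·B[:,1] = (-0.42162,+0.88703,-0.18820)
r₃ = r₁×r₂ = (-0.52836,-0.07164,+0.84599); SVD([r₁ r₂ r₃]) → R = UVᵀ:
  R  [+0.73694 -0.42162 -0.52836]
  R  [+0.45613 +0.88703 -0.07164]
  R  [+0.49887 -0.18820 +0.84599]
t = (+0.18383, +0.25266, +1.37117) m
tr R = 2.469955; θ = arccos((tr R − 1)/2) = 0.745163 rad = 42.695°
axis k = ((R−Rᵀ)₃₂, (R−Rᵀ)₁₃, (R−Rᵀ)₂₁) / (2 sinθ) = (-0.085950, -0.757445, +0.647217)
rvec = θ·k = (-0.064047, -0.564420, +0.482282)

rvec=(-0.0640, -0.5644, 0.4823) tvec=(0.1838, 0.2527, 1.3712)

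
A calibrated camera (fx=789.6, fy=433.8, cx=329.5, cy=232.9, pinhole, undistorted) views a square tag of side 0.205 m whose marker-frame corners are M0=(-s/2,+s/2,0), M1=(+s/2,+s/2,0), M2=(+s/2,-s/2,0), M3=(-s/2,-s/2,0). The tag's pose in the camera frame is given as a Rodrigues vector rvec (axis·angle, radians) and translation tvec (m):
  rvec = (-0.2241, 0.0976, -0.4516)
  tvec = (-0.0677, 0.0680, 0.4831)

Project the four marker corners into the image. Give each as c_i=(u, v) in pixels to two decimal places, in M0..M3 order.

Intrinsics K: fx=789.6, fy=433.8, cx=329.5, cy=232.9
Marker side s = 0.205 m; corners in marker frame (Z=0):
  M0 = (-0.1025, +0.1025, 0)
  M1 = (+0.1025, +0.1025, 0)
  M2 = (+0.1025, -0.1025, 0)
  M3 = (-0.1025, -0.1025, 0)
rvec = (-0.2241, 0.0976, -0.4516), |rvec| = θ = 0.51351 rad = 29.422°
Rodrigues: sinθ=0.49123, 1−cosθ=0.12897; R = I + sinθ·[k]× + (1−cosθ)·[k]×²:
    [+0.89559 +0.42132 +0.14287]
    [-0.44271 +0.87569 +0.19282]
    [-0.04387 -0.23594 +0.97078]
t = (-0.0677, 0.0680, 0.4831) m
M0: Pc = R·M0+t = (-0.11631, +0.20314, +0.46341); u = 789.6·(-0.11631)/0.46341 + 329.5 = 131.3161, v = 433.8·(+0.20314)/0.46341 + 232.9 = 423.0551
M1: Pc = R·M1+t = (+0.06728, +0.11238, +0.45442); u = 789.6·(+0.06728)/0.45442 + 329.5 = 446.4107, v = 433.8·(+0.11238)/0.45442 + 232.9 = 340.1806
M2: Pc = R·M2+t = (-0.01909, -0.06714, +0.50279); u = 789.6·(-0.01909)/0.50279 + 329.5 = 299.5253, v = 433.8·(-0.06714)/0.50279 + 232.9 = 174.9759
M3: Pc = R·M3+t = (-0.20268, +0.02362, +0.51178); u = 789.6·(-0.20268)/0.51178 + 329.5 = 16.7907, v = 433.8·(+0.02362)/0.51178 + 232.9 = 252.9210

c0=(131.32, 423.06) c1=(446.41, 340.18) c2=(299.53, 174.98) c3=(16.79, 252.92)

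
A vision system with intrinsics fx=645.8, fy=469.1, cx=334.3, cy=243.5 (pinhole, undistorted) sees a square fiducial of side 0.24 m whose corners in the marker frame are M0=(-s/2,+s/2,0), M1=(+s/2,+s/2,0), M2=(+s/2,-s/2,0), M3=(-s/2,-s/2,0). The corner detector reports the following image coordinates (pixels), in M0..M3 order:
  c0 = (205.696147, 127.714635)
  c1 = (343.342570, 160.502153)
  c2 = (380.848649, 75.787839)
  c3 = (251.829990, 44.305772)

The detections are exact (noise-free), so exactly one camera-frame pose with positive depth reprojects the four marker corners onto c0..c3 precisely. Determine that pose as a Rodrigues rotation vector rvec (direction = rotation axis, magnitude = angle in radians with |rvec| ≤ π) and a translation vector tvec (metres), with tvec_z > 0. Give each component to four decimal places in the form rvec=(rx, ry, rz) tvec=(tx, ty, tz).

Intrinsics K: fx=645.8, fy=469.1, cx=334.3, cy=243.5
Marker side s = 0.24 m; corners in marker frame (Z=0):
  M0 = (-0.1200, +0.1200, 0)
  M1 = (+0.1200, +0.1200, 0)
  M2 = (+0.1200, -0.1200, 0)
  M3 = (-0.1200, -0.1200, 0)
Detected image corners:
  c0 = (205.696147, 127.714635) px
  c1 = (343.342570, 160.502153) px
  c2 = (380.848649, 75.787839) px
  c3 = (251.829990, 44.305772) px
Planar DLT: solve 8×8 A·h = b for H (H[2,2]=1):
  H  [+565.11377 -250.65526 +296.35295]
  H  [+137.30714 +323.84245 +100.83796]
  H  [+0.03425 -0.25888 +1.00000]
B = K⁻¹H; ‖b₁‖=0.900981, ‖b₂‖=0.900981; λ = 2/(‖b₁‖+‖b₂‖) = 1.109901, sign → tz>0 ⇒ λ=+1.109901
r₁ = λ·B[:,0] = (+0.95155,+0.30514,+0.03802); r₂ = λ·B[:,1] = (-0.28205,+0.91536,-0.28733)
r₃ = r₁×r₂ = (-0.12248,+0.26268,+0.95708); SVD([r₁ r₂ r₃]) → R = UVᵀ:
  R  [+0.95155 -0.28205 -0.12248]
  R  [+0.30514 +0.91536 +0.26268]
  R  [+0.03802 -0.28733 +0.95708]
t = (-0.06522, -0.33754, +1.10990) m
tr R = 2.823991; θ = arccos((tr R − 1)/2) = 0.422674 rad = 24.217°
axis k = ((R−Rᵀ)₃₂, (R−Rᵀ)₁₃, (R−Rᵀ)₂₁) / (2 sinθ) = (-0.670413, -0.195630, +0.715735)
rvec = θ·k = (-0.283366, -0.082688, +0.302522)

rvec=(-0.2834, -0.0827, 0.3025) tvec=(-0.0652, -0.3375, 1.1099)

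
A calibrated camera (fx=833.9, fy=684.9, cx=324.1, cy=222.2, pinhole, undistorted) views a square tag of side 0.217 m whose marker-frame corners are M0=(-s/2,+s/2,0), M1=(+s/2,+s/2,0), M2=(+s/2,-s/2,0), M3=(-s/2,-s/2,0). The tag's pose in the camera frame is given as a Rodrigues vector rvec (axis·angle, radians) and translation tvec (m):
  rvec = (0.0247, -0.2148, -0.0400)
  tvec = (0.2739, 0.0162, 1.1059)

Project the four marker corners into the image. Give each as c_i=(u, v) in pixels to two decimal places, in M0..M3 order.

c0=(456.18, 303.67) c1=(606.84, 294.79) c2=(602.45, 163.33) c3=(450.73, 166.64)

Intrinsics K: fx=833.9, fy=684.9, cx=324.1, cy=222.2
Marker side s = 0.217 m; corners in marker frame (Z=0):
  M0 = (-0.1085, +0.1085, 0)
  M1 = (+0.1085, +0.1085, 0)
  M2 = (+0.1085, -0.1085, 0)
  M3 = (-0.1085, -0.1085, 0)
rvec = (0.0247, -0.2148, -0.0400), |rvec| = θ = 0.21988 rad = 12.598°
Rodrigues: sinθ=0.21812, 1−cosθ=0.02408; R = I + sinθ·[k]× + (1−cosθ)·[k]×²:
    [+0.97623 +0.03704 -0.21357]
    [-0.04232 +0.99890 -0.02022]
    [+0.21258 +0.02878 +0.97672]
t = (0.2739, 0.0162, 1.1059) m
M0: Pc = R·M0+t = (+0.17200, +0.12917, +1.08596); u = 833.9·(+0.17200)/1.08596 + 324.1 = 456.1761, v = 684.9·(+0.12917)/1.08596 + 222.2 = 303.6674
M1: Pc = R·M1+t = (+0.38384, +0.11999, +1.13209); u = 833.9·(+0.38384)/1.13209 + 324.1 = 606.8372, v = 684.9·(+0.11999)/1.13209 + 222.2 = 294.7918
M2: Pc = R·M2+t = (+0.37580, -0.09677, +1.12584); u = 833.9·(+0.37580)/1.12584 + 324.1 = 602.4528, v = 684.9·(-0.09677)/1.12584 + 222.2 = 163.3291
M3: Pc = R·M3+t = (+0.16396, -0.08759, +1.07971); u = 833.9·(+0.16396)/1.07971 + 324.1 = 450.7329, v = 684.9·(-0.08759)/1.07971 + 222.2 = 166.6393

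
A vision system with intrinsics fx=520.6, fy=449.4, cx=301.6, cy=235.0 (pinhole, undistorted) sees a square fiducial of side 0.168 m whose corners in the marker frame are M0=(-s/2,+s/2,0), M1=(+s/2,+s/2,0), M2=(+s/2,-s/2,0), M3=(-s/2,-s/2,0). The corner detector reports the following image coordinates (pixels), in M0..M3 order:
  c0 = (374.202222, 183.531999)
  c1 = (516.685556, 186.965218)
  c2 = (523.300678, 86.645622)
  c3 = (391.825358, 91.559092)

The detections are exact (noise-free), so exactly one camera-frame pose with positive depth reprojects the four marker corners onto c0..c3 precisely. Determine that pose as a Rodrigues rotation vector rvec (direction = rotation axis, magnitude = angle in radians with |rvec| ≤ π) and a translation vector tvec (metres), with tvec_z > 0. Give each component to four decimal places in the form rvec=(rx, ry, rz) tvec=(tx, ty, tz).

Intrinsics K: fx=520.6, fy=449.4, cx=301.6, cy=235.0
Marker side s = 0.168 m; corners in marker frame (Z=0):
  M0 = (-0.0840, +0.0840, 0)
  M1 = (+0.0840, +0.0840, 0)
  M2 = (+0.0840, -0.0840, 0)
  M3 = (-0.0840, -0.0840, 0)
Detected image corners:
  c0 = (374.202222, 183.531999) px
  c1 = (516.685556, 186.965218) px
  c2 = (523.300678, 86.645622) px
  c3 = (391.825358, 91.559092) px
Planar DLT: solve 8×8 A·h = b for H (H[2,2]=1):
  H  [+578.77704 -310.35016 +448.77429]
  H  [-76.93773 +499.27429 +135.07397]
  H  [-0.52078 -0.52442 +1.00000]
B = K⁻¹H; ‖b₁‖=1.509730, ‖b₂‖=1.509730; λ = 2/(‖b₁‖+‖b₂‖) = 0.662370, sign → tz>0 ⇒ λ=+0.662370
r₁ = λ·B[:,0] = (+0.93623,+0.06698,-0.34495); r₂ = λ·B[:,1] = (-0.19363,+0.91752,-0.34736)
r₃ = r₁×r₂ = (+0.29323,+0.39200,+0.87198); SVD([r₁ r₂ r₃]) → R = UVᵀ:
  R  [+0.93623 -0.19363 +0.29323]
  R  [+0.06698 +0.91752 +0.39200]
  R  [-0.34495 -0.34736 +0.87198]
t = (+0.18725, -0.14728, +0.66237) m
tr R = 2.725732; θ = arccos((tr R − 1)/2) = 0.529883 rad = 30.360°
axis k = ((R−Rᵀ)₃₂, (R−Rᵀ)₁₃, (R−Rᵀ)₂₁) / (2 sinθ) = (-0.731418, +0.631319, +0.257807)
rvec = θ·k = (-0.387566, +0.334525, +0.136608)

rvec=(-0.3876, 0.3345, 0.1366) tvec=(0.1873, -0.1473, 0.6624)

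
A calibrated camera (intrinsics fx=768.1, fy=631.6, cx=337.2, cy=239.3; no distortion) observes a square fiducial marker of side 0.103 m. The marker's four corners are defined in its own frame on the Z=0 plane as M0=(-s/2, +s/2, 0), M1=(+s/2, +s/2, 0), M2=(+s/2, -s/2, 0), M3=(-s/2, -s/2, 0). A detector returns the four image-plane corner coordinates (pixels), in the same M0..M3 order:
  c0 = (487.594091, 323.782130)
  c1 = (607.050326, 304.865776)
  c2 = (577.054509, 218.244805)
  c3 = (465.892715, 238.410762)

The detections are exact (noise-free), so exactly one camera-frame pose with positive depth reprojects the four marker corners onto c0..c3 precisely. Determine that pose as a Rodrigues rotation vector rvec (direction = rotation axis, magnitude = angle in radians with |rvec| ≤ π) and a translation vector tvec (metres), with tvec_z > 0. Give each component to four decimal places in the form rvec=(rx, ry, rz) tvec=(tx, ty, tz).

Intrinsics K: fx=768.1, fy=631.6, cx=337.2, cy=239.3
Marker side s = 0.103 m; corners in marker frame (Z=0):
  M0 = (-0.0515, +0.0515, 0)
  M1 = (+0.0515, +0.0515, 0)
  M2 = (+0.0515, -0.0515, 0)
  M3 = (-0.0515, -0.0515, 0)
Detected image corners:
  c0 = (487.594091, 323.782130) px
  c1 = (607.050326, 304.865776) px
  c2 = (577.054509, 218.244805) px
  c3 = (465.892715, 238.410762) px
Planar DLT: solve 8×8 A·h = b for H (H[2,2]=1):
  H  [+965.75768 -88.67228 +533.12870]
  H  [-267.31119 +662.68789 +270.06451]
  H  [-0.28524 -0.63443 +1.00000]
B = K⁻¹H; ‖b₁‖=1.446425, ‖b₂‖=1.446425; λ = 2/(‖b₁‖+‖b₂‖) = 0.691360, sign → tz>0 ⇒ λ=+0.691360
r₁ = λ·B[:,0] = (+0.95584,-0.21789,-0.19720); r₂ = λ·B[:,1] = (+0.11274,+0.89157,-0.43862)
r₃ = r₁×r₂ = (+0.27139,+0.39702,+0.87677); SVD([r₁ r₂ r₃]) → R = UVᵀ:
  R  [+0.95584 +0.11274 +0.27139]
  R  [-0.21789 +0.89157 +0.39702]
  R  [-0.19720 -0.43862 +0.87677]
t = (+0.17635, +0.03368, +0.69136) m
tr R = 2.724185; θ = arccos((tr R − 1)/2) = 0.531412 rad = 30.448°
axis k = ((R−Rᵀ)₃₂, (R−Rᵀ)₁₃, (R−Rᵀ)₂₁) / (2 sinθ) = (-0.824505, +0.462352, -0.326225)
rvec = θ·k = (-0.438152, +0.245699, -0.173360)

rvec=(-0.4382, 0.2457, -0.1734) tvec=(0.1764, 0.0337, 0.6914)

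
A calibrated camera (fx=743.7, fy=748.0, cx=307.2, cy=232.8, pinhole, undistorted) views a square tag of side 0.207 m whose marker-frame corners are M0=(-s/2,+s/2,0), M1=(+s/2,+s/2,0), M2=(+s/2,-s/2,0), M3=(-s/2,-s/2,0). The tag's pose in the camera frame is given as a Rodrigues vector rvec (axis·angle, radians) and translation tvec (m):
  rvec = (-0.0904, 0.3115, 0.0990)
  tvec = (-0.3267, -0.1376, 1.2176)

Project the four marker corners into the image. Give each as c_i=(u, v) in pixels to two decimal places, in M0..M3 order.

Intrinsics K: fx=743.7, fy=748.0, cx=307.2, cy=232.8
Marker side s = 0.207 m; corners in marker frame (Z=0):
  M0 = (-0.1035, +0.1035, 0)
  M1 = (+0.1035, +0.1035, 0)
  M2 = (+0.1035, -0.1035, 0)
  M3 = (-0.1035, -0.1035, 0)
rvec = (-0.0904, 0.3115, 0.0990), |rvec| = θ = 0.33912 rad = 19.430°
Rodrigues: sinθ=0.33266, 1−cosθ=0.05695; R = I + sinθ·[k]× + (1−cosθ)·[k]×²:
    [+0.94709 -0.11106 +0.30113]
    [+0.08317 +0.99110 +0.10395]
    [-0.31000 -0.07341 +0.94790]
t = (-0.3267, -0.1376, 1.2176) m
M0: Pc = R·M0+t = (-0.43622, -0.04363, +1.24209); u = 743.7·(-0.43622)/1.24209 + 307.2 = 46.0139, v = 748.0·(-0.04363)/1.24209 + 232.8 = 206.5260
M1: Pc = R·M1+t = (-0.24017, -0.02641, +1.17792); u = 743.7·(-0.24017)/1.17792 + 307.2 = 155.5640, v = 748.0·(-0.02641)/1.17792 + 232.8 = 216.0270
M2: Pc = R·M2+t = (-0.21718, -0.23157, +1.19311); u = 743.7·(-0.21718)/1.19311 + 307.2 = 171.8250, v = 748.0·(-0.23157)/1.19311 + 232.8 = 87.6209
M3: Pc = R·M3+t = (-0.41323, -0.24879, +1.25728); u = 743.7·(-0.41323)/1.25728 + 307.2 = 62.7689, v = 748.0·(-0.24879)/1.25728 + 232.8 = 84.7883

c0=(46.01, 206.53) c1=(155.56, 216.03) c2=(171.82, 87.62) c3=(62.77, 84.79)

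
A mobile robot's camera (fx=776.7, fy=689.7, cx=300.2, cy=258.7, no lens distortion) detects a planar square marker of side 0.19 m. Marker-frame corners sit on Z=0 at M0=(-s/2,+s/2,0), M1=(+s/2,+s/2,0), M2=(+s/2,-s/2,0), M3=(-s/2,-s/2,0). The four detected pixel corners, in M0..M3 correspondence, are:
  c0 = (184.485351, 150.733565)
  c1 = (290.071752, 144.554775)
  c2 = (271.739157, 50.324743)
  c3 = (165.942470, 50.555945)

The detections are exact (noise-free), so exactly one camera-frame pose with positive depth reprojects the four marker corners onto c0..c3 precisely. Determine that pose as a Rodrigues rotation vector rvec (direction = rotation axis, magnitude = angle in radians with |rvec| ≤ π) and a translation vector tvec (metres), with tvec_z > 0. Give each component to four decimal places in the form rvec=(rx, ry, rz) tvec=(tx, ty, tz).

rvec=(-0.0953, -0.4275, -0.1545) tvec=(-0.1189, -0.3035, 1.3090)

Intrinsics K: fx=776.7, fy=689.7, cx=300.2, cy=258.7
Marker side s = 0.19 m; corners in marker frame (Z=0):
  M0 = (-0.0950, +0.0950, 0)
  M1 = (+0.0950, +0.0950, 0)
  M2 = (+0.0950, -0.0950, 0)
  M3 = (-0.0950, -0.0950, 0)
Detected image corners:
  c0 = (184.485351, 150.733565) px
  c1 = (290.071752, 144.554775) px
  c2 = (271.739157, 50.324743) px
  c3 = (165.942470, 50.555945) px
Planar DLT: solve 8×8 A·h = b for H (H[2,2]=1):
  H  [+629.37528 +86.65957 +229.62909]
  H  [+14.94590 +506.62145 +98.78363]
  H  [+0.32054 -0.04545 +1.00000]
B = K⁻¹H; ‖b₁‖=0.763966, ‖b₂‖=0.763966; λ = 2/(‖b₁‖+‖b₂‖) = 1.308959, sign → tz>0 ⇒ λ=+1.308959
r₁ = λ·B[:,0] = (+0.89851,-0.12901,+0.41957); r₂ = λ·B[:,1] = (+0.16904,+0.98381,-0.05949)
r₃ = r₁×r₂ = (-0.40510,+0.12437,+0.90577); SVD([r₁ r₂ r₃]) → R = UVᵀ:
  R  [+0.89851 +0.16904 -0.40510]
  R  [-0.12901 +0.98381 +0.12437]
  R  [+0.41957 -0.05949 +0.90577]
t = (-0.11893, -0.30350, +1.30896) m
tr R = 2.788093; θ = arccos((tr R − 1)/2) = 0.464498 rad = 26.614°
axis k = ((R−Rᵀ)₃₂, (R−Rᵀ)₁₃, (R−Rᵀ)₂₁) / (2 sinθ) = (-0.205211, -0.920448, -0.332663)
rvec = θ·k = (-0.095320, -0.427546, -0.154522)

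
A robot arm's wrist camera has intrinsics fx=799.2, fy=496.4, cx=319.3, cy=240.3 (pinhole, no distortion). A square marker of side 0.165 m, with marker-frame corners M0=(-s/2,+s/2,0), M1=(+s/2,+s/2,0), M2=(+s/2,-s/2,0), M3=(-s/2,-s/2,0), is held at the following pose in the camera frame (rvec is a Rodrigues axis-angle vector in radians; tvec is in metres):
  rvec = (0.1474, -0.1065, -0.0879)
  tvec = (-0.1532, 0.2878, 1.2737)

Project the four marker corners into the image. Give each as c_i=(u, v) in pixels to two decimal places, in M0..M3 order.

c0=(176.49, 386.71) c1=(279.21, 378.84) c2=(270.17, 317.99) c3=(165.29, 325.22)

Intrinsics K: fx=799.2, fy=496.4, cx=319.3, cy=240.3
Marker side s = 0.165 m; corners in marker frame (Z=0):
  M0 = (-0.0825, +0.0825, 0)
  M1 = (+0.0825, +0.0825, 0)
  M2 = (+0.0825, -0.0825, 0)
  M3 = (-0.0825, -0.0825, 0)
rvec = (0.1474, -0.1065, -0.0879), |rvec| = θ = 0.20198 rad = 11.573°
Rodrigues: sinθ=0.20061, 1−cosθ=0.02033; R = I + sinθ·[k]× + (1−cosθ)·[k]×²:
    [+0.99050 +0.07948 -0.11223]
    [-0.09513 +0.98532 -0.14174]
    [+0.09932 +0.15106 +0.98352]
t = (-0.1532, 0.2878, 1.2737) m
M0: Pc = R·M0+t = (-0.22836, +0.37694, +1.27797); u = 799.2·(-0.22836)/1.27797 + 319.3 = 176.4918, v = 496.4·(+0.37694)/1.27797 + 240.3 = 386.7132
M1: Pc = R·M1+t = (-0.06493, +0.36124, +1.29436); u = 799.2·(-0.06493)/1.29436 + 319.3 = 279.2110, v = 496.4·(+0.36124)/1.29436 + 240.3 = 378.8400
M2: Pc = R·M2+t = (-0.07804, +0.19866, +1.26943); u = 799.2·(-0.07804)/1.26943 + 319.3 = 270.1674, v = 496.4·(+0.19866)/1.26943 + 240.3 = 317.9854
M3: Pc = R·M3+t = (-0.24147, +0.21436, +1.25304); u = 799.2·(-0.24147)/1.25304 + 319.3 = 165.2866, v = 496.4·(+0.21436)/1.25304 + 240.3 = 325.2194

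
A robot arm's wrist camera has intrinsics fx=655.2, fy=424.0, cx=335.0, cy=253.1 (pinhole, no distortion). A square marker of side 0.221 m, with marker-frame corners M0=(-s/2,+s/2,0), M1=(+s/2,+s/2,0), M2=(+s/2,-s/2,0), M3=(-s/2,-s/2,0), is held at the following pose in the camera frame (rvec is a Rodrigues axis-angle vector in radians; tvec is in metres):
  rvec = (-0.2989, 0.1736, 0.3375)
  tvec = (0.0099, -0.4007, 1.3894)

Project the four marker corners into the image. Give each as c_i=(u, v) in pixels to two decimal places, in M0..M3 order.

c0=(272.79, 150.75) c1=(371.23, 168.05) c2=(406.09, 111.02) c3=(310.41, 96.30)

Intrinsics K: fx=655.2, fy=424.0, cx=335.0, cy=253.1
Marker side s = 0.221 m; corners in marker frame (Z=0):
  M0 = (-0.1105, +0.1105, 0)
  M1 = (+0.1105, +0.1105, 0)
  M2 = (+0.1105, -0.1105, 0)
  M3 = (-0.1105, -0.1105, 0)
rvec = (-0.2989, 0.1736, 0.3375), |rvec| = θ = 0.48310 rad = 27.680°
Rodrigues: sinθ=0.46453, 1−cosθ=0.11444; R = I + sinθ·[k]× + (1−cosθ)·[k]×²:
    [+0.92937 -0.34997 +0.11746]
    [+0.29908 +0.90034 +0.31614]
    [-0.21639 -0.25868 +0.94141]
t = (0.0099, -0.4007, 1.3894) m
M0: Pc = R·M0+t = (-0.13147, -0.33426, +1.38473); u = 655.2·(-0.13147)/1.38473 + 335.0 = 272.7950, v = 424.0·(-0.33426)/1.38473 + 253.1 = 150.7501
M1: Pc = R·M1+t = (+0.07392, -0.26816, +1.33690); u = 655.2·(+0.07392)/1.33690 + 335.0 = 371.2291, v = 424.0·(-0.26816)/1.33690 + 253.1 = 168.0516
M2: Pc = R·M2+t = (+0.15127, -0.46714, +1.39407); u = 655.2·(+0.15127)/1.39407 + 335.0 = 406.0938, v = 424.0·(-0.46714)/1.39407 + 253.1 = 111.0221
M3: Pc = R·M3+t = (-0.05412, -0.53324, +1.44190); u = 655.2·(-0.05412)/1.44190 + 335.0 = 310.4061, v = 424.0·(-0.53324)/1.44190 + 253.1 = 96.2981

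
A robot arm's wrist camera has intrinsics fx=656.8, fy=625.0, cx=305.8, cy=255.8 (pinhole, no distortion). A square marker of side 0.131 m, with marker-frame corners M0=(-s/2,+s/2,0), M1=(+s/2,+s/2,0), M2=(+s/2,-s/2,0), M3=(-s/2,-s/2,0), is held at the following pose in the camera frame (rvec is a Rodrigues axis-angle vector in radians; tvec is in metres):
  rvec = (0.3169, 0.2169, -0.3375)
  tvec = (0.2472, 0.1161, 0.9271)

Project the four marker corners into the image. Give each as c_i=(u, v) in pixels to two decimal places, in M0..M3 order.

c0=(449.38, 381.68) c1=(540.10, 360.76) c2=(514.92, 282.77) c3=(421.69, 307.35)

Intrinsics K: fx=656.8, fy=625.0, cx=305.8, cy=255.8
Marker side s = 0.131 m; corners in marker frame (Z=0):
  M0 = (-0.0655, +0.0655, 0)
  M1 = (+0.0655, +0.0655, 0)
  M2 = (+0.0655, -0.0655, 0)
  M3 = (-0.0655, -0.0655, 0)
rvec = (0.3169, 0.2169, -0.3375), |rvec| = θ = 0.51125 rad = 29.293°
Rodrigues: sinθ=0.48927, 1−cosθ=0.12787; R = I + sinθ·[k]× + (1−cosθ)·[k]×²:
    [+0.92126 +0.35661 +0.15525]
    [-0.28936 +0.89515 -0.33909]
    [-0.25990 +0.26746 +0.92786]
t = (0.2472, 0.1161, 0.9271) m
M0: Pc = R·M0+t = (+0.21022, +0.19369, +0.96164); u = 656.8·(+0.21022)/0.96164 + 305.8 = 449.3769, v = 625.0·(+0.19369)/0.96164 + 255.8 = 381.6820
M1: Pc = R·M1+t = (+0.33090, +0.15578, +0.92760); u = 656.8·(+0.33090)/0.92760 + 305.8 = 540.1000, v = 625.0·(+0.15578)/0.92760 + 255.8 = 360.7615
M2: Pc = R·M2+t = (+0.28418, +0.03851, +0.89256); u = 656.8·(+0.28418)/0.89256 + 305.8 = 514.9207, v = 625.0·(+0.03851)/0.89256 + 255.8 = 282.7692
M3: Pc = R·M3+t = (+0.16350, +0.07642, +0.92660); u = 656.8·(+0.16350)/0.92660 + 305.8 = 421.6922, v = 625.0·(+0.07642)/0.92660 + 255.8 = 307.3464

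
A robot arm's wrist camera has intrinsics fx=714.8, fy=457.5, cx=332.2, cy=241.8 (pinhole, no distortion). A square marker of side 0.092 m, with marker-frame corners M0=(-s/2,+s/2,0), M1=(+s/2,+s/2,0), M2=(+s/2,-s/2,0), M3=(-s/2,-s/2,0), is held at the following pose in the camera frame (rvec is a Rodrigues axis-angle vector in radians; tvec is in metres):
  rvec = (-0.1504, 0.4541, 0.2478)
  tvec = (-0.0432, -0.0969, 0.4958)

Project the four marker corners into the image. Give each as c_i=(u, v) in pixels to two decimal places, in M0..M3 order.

c0=(198.88, 186.35) c1=(308.53, 199.58) c2=(345.90, 116.05) c3=(234.98, 109.68)

Intrinsics K: fx=714.8, fy=457.5, cx=332.2, cy=241.8
Marker side s = 0.092 m; corners in marker frame (Z=0):
  M0 = (-0.0460, +0.0460, 0)
  M1 = (+0.0460, +0.0460, 0)
  M2 = (+0.0460, -0.0460, 0)
  M3 = (-0.0460, -0.0460, 0)
rvec = (-0.1504, 0.4541, 0.2478), |rvec| = θ = 0.53873 rad = 30.867°
Rodrigues: sinθ=0.51305, 1−cosθ=0.14164; R = I + sinθ·[k]× + (1−cosθ)·[k]×²:
    [+0.86940 -0.26932 +0.41426]
    [+0.20266 +0.95899 +0.19815]
    [-0.45064 -0.08831 +0.88833]
t = (-0.0432, -0.0969, 0.4958) m
M0: Pc = R·M0+t = (-0.09558, -0.06211, +0.51247); u = 714.8·(-0.09558)/0.51247 + 332.2 = 198.8817, v = 457.5·(-0.06211)/0.51247 + 241.8 = 186.3533
M1: Pc = R·M1+t = (-0.01560, -0.04346, +0.47101); u = 714.8·(-0.01560)/0.47101 + 332.2 = 308.5313, v = 457.5·(-0.04346)/0.47101 + 241.8 = 199.5824
M2: Pc = R·M2+t = (+0.00918, -0.13169, +0.47913); u = 714.8·(+0.00918)/0.47913 + 332.2 = 345.8967, v = 457.5·(-0.13169)/0.47913 + 241.8 = 116.0544
M3: Pc = R·M3+t = (-0.07080, -0.15034, +0.52059); u = 714.8·(-0.07080)/0.52059 + 332.2 = 234.9827, v = 457.5·(-0.15034)/0.52059 + 241.8 = 109.6837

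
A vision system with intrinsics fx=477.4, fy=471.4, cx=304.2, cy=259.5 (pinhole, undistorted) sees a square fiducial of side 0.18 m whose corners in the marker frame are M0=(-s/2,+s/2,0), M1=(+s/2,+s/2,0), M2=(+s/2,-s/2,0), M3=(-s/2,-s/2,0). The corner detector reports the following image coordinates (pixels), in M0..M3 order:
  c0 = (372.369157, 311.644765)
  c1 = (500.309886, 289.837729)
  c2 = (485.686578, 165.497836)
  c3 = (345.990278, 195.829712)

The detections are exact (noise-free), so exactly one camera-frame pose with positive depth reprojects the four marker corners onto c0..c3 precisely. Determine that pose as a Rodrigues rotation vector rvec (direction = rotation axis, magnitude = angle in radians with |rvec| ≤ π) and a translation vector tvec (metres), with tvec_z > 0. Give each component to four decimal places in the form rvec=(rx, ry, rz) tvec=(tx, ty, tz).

rvec=(0.3745, 0.1452, -0.2257) tvec=(0.1645, -0.0215, 0.6506)

Intrinsics K: fx=477.4, fy=471.4, cx=304.2, cy=259.5
Marker side s = 0.18 m; corners in marker frame (Z=0):
  M0 = (-0.0900, +0.0900, 0)
  M1 = (+0.0900, +0.0900, 0)
  M2 = (+0.0900, -0.0900, 0)
  M3 = (-0.0900, -0.0900, 0)
Detected image corners:
  c0 = (372.369157, 311.644765) px
  c1 = (500.309886, 289.837729) px
  c2 = (485.686578, 165.497836) px
  c3 = (345.990278, 195.829712) px
Planar DLT: solve 8×8 A·h = b for H (H[2,2]=1):
  H  [+622.92390 +340.88727 +424.89754]
  H  [-210.89655 +794.26915 +243.89823]
  H  [-0.27917 +0.53081 +1.00000]
B = K⁻¹H; ‖b₁‖=1.537089, ‖b₂‖=1.537089; λ = 2/(‖b₁‖+‖b₂‖) = 0.650580, sign → tz>0 ⇒ λ=+0.650580
r₁ = λ·B[:,0] = (+0.96463,-0.19108,-0.18162); r₂ = λ·B[:,1] = (+0.24450,+0.90607,+0.34533)
r₃ = r₁×r₂ = (+0.09858,-0.37752,+0.92074); SVD([r₁ r₂ r₃]) → R = UVᵀ:
  R  [+0.96463 +0.24450 +0.09858]
  R  [-0.19108 +0.90607 -0.37752]
  R  [-0.18162 +0.34533 +0.92074]
t = (+0.16448, -0.02153, +0.65058) m
tr R = 2.791434; θ = arccos((tr R − 1)/2) = 0.460756 rad = 26.399°
axis k = ((R−Rᵀ)₃₂, (R−Rᵀ)₁₃, (R−Rᵀ)₂₁) / (2 sinθ) = (+0.812886, +0.315100, -0.489825)
rvec = θ·k = (+0.374542, +0.145184, -0.225689)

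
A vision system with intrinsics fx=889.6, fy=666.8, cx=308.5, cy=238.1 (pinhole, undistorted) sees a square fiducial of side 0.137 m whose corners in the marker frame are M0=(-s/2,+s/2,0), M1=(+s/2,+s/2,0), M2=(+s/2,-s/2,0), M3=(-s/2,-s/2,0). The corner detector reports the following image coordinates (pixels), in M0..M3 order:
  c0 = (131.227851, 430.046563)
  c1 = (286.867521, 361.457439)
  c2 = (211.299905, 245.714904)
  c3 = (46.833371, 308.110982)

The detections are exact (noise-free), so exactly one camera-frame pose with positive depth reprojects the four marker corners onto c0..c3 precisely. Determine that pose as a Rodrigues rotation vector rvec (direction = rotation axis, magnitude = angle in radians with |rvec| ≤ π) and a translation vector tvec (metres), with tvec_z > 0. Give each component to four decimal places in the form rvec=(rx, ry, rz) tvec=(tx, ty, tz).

rvec=(0.0377, -0.3473, -0.4575) tvec=(-0.1039, 0.0995, 0.6777)

Intrinsics K: fx=889.6, fy=666.8, cx=308.5, cy=238.1
Marker side s = 0.137 m; corners in marker frame (Z=0):
  M0 = (-0.0685, +0.0685, 0)
  M1 = (+0.0685, +0.0685, 0)
  M2 = (+0.0685, -0.0685, 0)
  M3 = (-0.0685, -0.0685, 0)
Detected image corners:
  c0 = (131.227851, 430.046563) px
  c1 = (286.867521, 361.457439) px
  c2 = (211.299905, 245.714904) px
  c3 = (46.833371, 308.110982) px
Planar DLT: solve 8×8 A·h = b for H (H[2,2]=1):
  H  [+1247.73095 +610.92436 +172.10199]
  H  [-319.49199 +922.73663 +335.95134]
  H  [+0.47219 +0.16659 +1.00000]
B = K⁻¹H; ‖b₁‖=1.475547, ‖b₂‖=1.475547; λ = 2/(‖b₁‖+‖b₂‖) = 0.677715, sign → tz>0 ⇒ λ=+0.677715
r₁ = λ·B[:,0] = (+0.83957,-0.43899,+0.32001); r₂ = λ·B[:,1] = (+0.42626,+0.89753,+0.11290)
r₃ = r₁×r₂ = (-0.33678,+0.04162,+0.94066); SVD([r₁ r₂ r₃]) → R = UVᵀ:
  R  [+0.83957 +0.42626 -0.33678]
  R  [-0.43899 +0.89753 +0.04162]
  R  [+0.32001 +0.11290 +0.94066]
t = (-0.10391, +0.09945, +0.67771) m
tr R = 2.677759; θ = arccos((tr R − 1)/2) = 0.575575 rad = 32.978°
axis k = ((R−Rᵀ)₃₂, (R−Rᵀ)₁₃, (R−Rᵀ)₂₁) / (2 sinθ) = (+0.065475, -0.603320, -0.794807)
rvec = θ·k = (+0.037686, -0.347256, -0.457471)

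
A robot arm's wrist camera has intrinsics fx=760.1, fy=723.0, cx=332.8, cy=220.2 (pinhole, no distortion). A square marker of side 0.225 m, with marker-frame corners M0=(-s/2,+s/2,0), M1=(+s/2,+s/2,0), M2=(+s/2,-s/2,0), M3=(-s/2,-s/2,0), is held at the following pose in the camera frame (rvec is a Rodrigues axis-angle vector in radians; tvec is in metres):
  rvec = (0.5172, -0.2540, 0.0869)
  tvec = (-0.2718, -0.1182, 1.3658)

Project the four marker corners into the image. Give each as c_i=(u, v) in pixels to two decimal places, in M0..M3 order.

Intrinsics K: fx=760.1, fy=723.0, cx=332.8, cy=220.2
Marker side s = 0.225 m; corners in marker frame (Z=0):
  M0 = (-0.1125, +0.1125, 0)
  M1 = (+0.1125, +0.1125, 0)
  M2 = (+0.1125, -0.1125, 0)
  M3 = (-0.1125, -0.1125, 0)
rvec = (0.5172, -0.2540, 0.0869), |rvec| = θ = 0.58272 rad = 33.387°
Rodrigues: sinθ=0.55030, 1−cosθ=0.16503; R = I + sinθ·[k]× + (1−cosθ)·[k]×²:
    [+0.96497 -0.14591 -0.21802]
    [+0.01822 +0.86632 -0.49915]
    [+0.26171 +0.47770 +0.83864]
t = (-0.2718, -0.1182, 1.3658) m
M0: Pc = R·M0+t = (-0.39677, -0.02279, +1.39010); u = 760.1·(-0.39677)/1.39010 + 332.8 = 115.8452, v = 723.0·(-0.02279)/1.39010 + 220.2 = 208.3477
M1: Pc = R·M1+t = (-0.17966, -0.01869, +1.44898); u = 760.1·(-0.17966)/1.44898 + 332.8 = 238.5573, v = 723.0·(-0.01869)/1.44898 + 220.2 = 210.8747
M2: Pc = R·M2+t = (-0.14683, -0.21361, +1.34150); u = 760.1·(-0.14683)/1.34150 + 332.8 = 249.6082, v = 723.0·(-0.21361)/1.34150 + 220.2 = 105.0742
M3: Pc = R·M3+t = (-0.36394, -0.21771, +1.28262); u = 760.1·(-0.36394)/1.28262 + 332.8 = 117.1204, v = 723.0·(-0.21771)/1.28262 + 220.2 = 97.4782

c0=(115.85, 208.35) c1=(238.56, 210.87) c2=(249.61, 105.07) c3=(117.12, 97.48)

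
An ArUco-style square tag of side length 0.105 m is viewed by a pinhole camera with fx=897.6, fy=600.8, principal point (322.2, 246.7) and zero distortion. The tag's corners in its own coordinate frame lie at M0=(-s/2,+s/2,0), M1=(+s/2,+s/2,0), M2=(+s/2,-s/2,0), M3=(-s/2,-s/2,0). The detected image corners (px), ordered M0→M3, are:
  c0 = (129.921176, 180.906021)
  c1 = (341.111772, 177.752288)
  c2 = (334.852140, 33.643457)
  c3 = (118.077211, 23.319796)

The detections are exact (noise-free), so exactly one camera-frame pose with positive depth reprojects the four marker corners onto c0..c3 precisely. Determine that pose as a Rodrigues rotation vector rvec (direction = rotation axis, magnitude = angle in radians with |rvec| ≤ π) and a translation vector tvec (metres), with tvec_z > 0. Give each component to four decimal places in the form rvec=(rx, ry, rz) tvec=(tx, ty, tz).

Intrinsics K: fx=897.6, fy=600.8, cx=322.2, cy=246.7
Marker side s = 0.105 m; corners in marker frame (Z=0):
  M0 = (-0.0525, +0.0525, 0)
  M1 = (+0.0525, +0.0525, 0)
  M2 = (+0.0525, -0.0525, 0)
  M3 = (-0.0525, -0.0525, 0)
Detected image corners:
  c0 = (129.921176, 180.906021) px
  c1 = (341.111772, 177.752288) px
  c2 = (334.852140, 33.643457) px
  c3 = (118.077211, 23.319796) px
Planar DLT: solve 8×8 A·h = b for H (H[2,2]=1):
  H  [+2233.01589 +134.17310 +235.79227]
  H  [+121.31333 +1455.90046 +104.82748]
  H  [+0.84584 +0.21276 +1.00000]
B = K⁻¹H; ‖b₁‖=2.346714, ‖b₂‖=2.346714; λ = 2/(‖b₁‖+‖b₂‖) = 0.426128, sign → tz>0 ⇒ λ=+0.426128
r₁ = λ·B[:,0] = (+0.93072,-0.06196,+0.36044); r₂ = λ·B[:,1] = (+0.03115,+0.99539,+0.09066)
r₃ = r₁×r₂ = (-0.36439,-0.07315,+0.92837); SVD([r₁ r₂ r₃]) → R = UVᵀ:
  R  [+0.93072 +0.03115 -0.36439]
  R  [-0.06196 +0.99539 -0.07315]
  R  [+0.36044 +0.09066 +0.92837]
t = (-0.04102, -0.10063, +0.42613) m
tr R = 2.854484; θ = arccos((tr R − 1)/2) = 0.383817 rad = 21.991°
axis k = ((R−Rᵀ)₃₂, (R−Rᵀ)₁₃, (R−Rᵀ)₂₁) / (2 sinθ) = (+0.218739, -0.967830, -0.124327)
rvec = θ·k = (+0.083956, -0.371470, -0.047719)

rvec=(0.0840, -0.3715, -0.0477) tvec=(-0.0410, -0.1006, 0.4261)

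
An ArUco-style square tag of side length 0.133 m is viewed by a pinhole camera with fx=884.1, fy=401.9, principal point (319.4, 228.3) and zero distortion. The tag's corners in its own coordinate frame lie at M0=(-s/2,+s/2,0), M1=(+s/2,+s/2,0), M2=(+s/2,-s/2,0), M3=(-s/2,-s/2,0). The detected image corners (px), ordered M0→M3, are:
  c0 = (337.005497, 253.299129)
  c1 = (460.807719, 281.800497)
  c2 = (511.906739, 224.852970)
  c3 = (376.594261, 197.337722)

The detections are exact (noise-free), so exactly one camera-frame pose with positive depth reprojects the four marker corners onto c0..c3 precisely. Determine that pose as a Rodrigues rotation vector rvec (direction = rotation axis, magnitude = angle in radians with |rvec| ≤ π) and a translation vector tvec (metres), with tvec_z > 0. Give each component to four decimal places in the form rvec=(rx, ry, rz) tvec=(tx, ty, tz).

Intrinsics K: fx=884.1, fy=401.9, cx=319.4, cy=228.3
Marker side s = 0.133 m; corners in marker frame (Z=0):
  M0 = (-0.0665, +0.0665, 0)
  M1 = (+0.0665, +0.0665, 0)
  M2 = (+0.0665, -0.0665, 0)
  M3 = (-0.0665, -0.0665, 0)
Detected image corners:
  c0 = (337.005497, 253.299129) px
  c1 = (460.807719, 281.800497) px
  c2 = (511.906739, 224.852970) px
  c3 = (376.594261, 197.337722) px
Planar DLT: solve 8×8 A·h = b for H (H[2,2]=1):
  H  [+806.37092 -116.36111 +419.08102]
  H  [+116.35968 +551.21299 +239.95026]
  H  [-0.39428 +0.53000 +1.00000]
B = K⁻¹H; ‖b₁‖=1.237397, ‖b₂‖=1.237397; λ = 2/(‖b₁‖+‖b₂‖) = 0.808148, sign → tz>0 ⇒ λ=+0.808148
r₁ = λ·B[:,0] = (+0.85221,+0.41498,-0.31864); r₂ = λ·B[:,1] = (-0.26110,+0.86508,+0.42832)
r₃ = r₁×r₂ = (+0.45339,-0.28182,+0.84559); SVD([r₁ r₂ r₃]) → R = UVᵀ:
  R  [+0.85221 -0.26110 +0.45339]
  R  [+0.41498 +0.86508 -0.28182]
  R  [-0.31864 +0.42832 +0.84559]
t = (+0.09112, +0.02343, +0.80815) m
tr R = 2.562880; θ = arccos((tr R − 1)/2) = 0.673826 rad = 38.607°
axis k = ((R−Rᵀ)₃₂, (R−Rᵀ)₁₃, (R−Rᵀ)₂₁) / (2 sinθ) = (+0.569038, +0.618629, +0.541751)
rvec = θ·k = (+0.383432, +0.416848, +0.365045)

rvec=(0.3834, 0.4168, 0.3650) tvec=(0.0911, 0.0234, 0.8081)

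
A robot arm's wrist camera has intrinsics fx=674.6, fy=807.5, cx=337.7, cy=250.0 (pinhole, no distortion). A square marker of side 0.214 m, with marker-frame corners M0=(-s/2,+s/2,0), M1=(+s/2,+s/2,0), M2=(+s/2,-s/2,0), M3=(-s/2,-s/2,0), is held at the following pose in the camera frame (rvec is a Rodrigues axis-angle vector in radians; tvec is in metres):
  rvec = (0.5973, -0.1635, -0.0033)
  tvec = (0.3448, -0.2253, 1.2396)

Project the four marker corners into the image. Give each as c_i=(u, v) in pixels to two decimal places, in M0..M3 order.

c0=(460.95, 167.32) c1=(566.19, 162.75) c2=(594.43, 34.48) c3=(479.14, 35.92)

Intrinsics K: fx=674.6, fy=807.5, cx=337.7, cy=250.0
Marker side s = 0.214 m; corners in marker frame (Z=0):
  M0 = (-0.1070, +0.1070, 0)
  M1 = (+0.1070, +0.1070, 0)
  M2 = (+0.1070, -0.1070, 0)
  M3 = (-0.1070, -0.1070, 0)
rvec = (0.5973, -0.1635, -0.0033), |rvec| = θ = 0.61928 rad = 35.482°
Rodrigues: sinθ=0.58045, 1−cosθ=0.18570; R = I + sinθ·[k]× + (1−cosθ)·[k]×²:
    [+0.98705 -0.04420 -0.15420]
    [-0.05038 +0.82724 -0.55959]
    [+0.15229 +0.56011 +0.81430]
t = (0.3448, -0.2253, 1.2396) m
M0: Pc = R·M0+t = (+0.23446, -0.13139, +1.28324); u = 674.6·(+0.23446)/1.28324 + 337.7 = 460.9544, v = 807.5·(-0.13139)/1.28324 + 250.0 = 167.3176
M1: Pc = R·M1+t = (+0.44569, -0.14218, +1.31583); u = 674.6·(+0.44569)/1.31583 + 337.7 = 566.1946, v = 807.5·(-0.14218)/1.31583 + 250.0 = 162.7490
M2: Pc = R·M2+t = (+0.45514, -0.31921, +1.19596); u = 674.6·(+0.45514)/1.19596 + 337.7 = 594.4299, v = 807.5·(-0.31921)/1.19596 + 250.0 = 34.4764
M3: Pc = R·M3+t = (+0.24391, -0.30842, +1.16337); u = 674.6·(+0.24391)/1.16337 + 337.7 = 479.1376, v = 807.5·(-0.30842)/1.16337 + 250.0 = 35.9223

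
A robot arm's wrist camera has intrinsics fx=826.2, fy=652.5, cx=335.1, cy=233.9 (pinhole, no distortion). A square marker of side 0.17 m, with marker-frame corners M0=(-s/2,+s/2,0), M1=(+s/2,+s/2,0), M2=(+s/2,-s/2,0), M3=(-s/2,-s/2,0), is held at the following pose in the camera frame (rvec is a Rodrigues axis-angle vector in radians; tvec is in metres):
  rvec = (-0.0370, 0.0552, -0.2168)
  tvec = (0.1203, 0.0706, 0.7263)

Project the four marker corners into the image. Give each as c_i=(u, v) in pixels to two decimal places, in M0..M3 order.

Intrinsics K: fx=826.2, fy=652.5, cx=335.1, cy=233.9
Marker side s = 0.17 m; corners in marker frame (Z=0):
  M0 = (-0.0850, +0.0850, 0)
  M1 = (+0.0850, +0.0850, 0)
  M2 = (+0.0850, -0.0850, 0)
  M3 = (-0.0850, -0.0850, 0)
rvec = (-0.0370, 0.0552, -0.2168), |rvec| = θ = 0.22676 rad = 12.992°
Rodrigues: sinθ=0.22482, 1−cosθ=0.02560; R = I + sinθ·[k]× + (1−cosθ)·[k]×²:
    [+0.97508 +0.21393 +0.05872]
    [-0.21596 +0.97592 +0.03073]
    [-0.05073 -0.04264 +0.99780]
t = (0.1203, 0.0706, 0.7263) m
M0: Pc = R·M0+t = (+0.05560, +0.17191, +0.72699); u = 826.2·(+0.05560)/0.72699 + 335.1 = 398.2901, v = 652.5·(+0.17191)/0.72699 + 233.9 = 388.1959
M1: Pc = R·M1+t = (+0.22137, +0.13520, +0.71836); u = 826.2·(+0.22137)/0.71836 + 335.1 = 589.6964, v = 652.5·(+0.13520)/0.71836 + 233.9 = 356.7007
M2: Pc = R·M2+t = (+0.18500, -0.03071, +0.72561); u = 826.2·(+0.18500)/0.72561 + 335.1 = 545.7433, v = 652.5·(-0.03071)/0.72561 + 233.9 = 206.2844
M3: Pc = R·M3+t = (+0.01923, +0.00600, +0.73424); u = 826.2·(+0.01923)/0.73424 + 335.1 = 356.7430, v = 652.5·(+0.00600)/0.73424 + 233.9 = 239.2355

c0=(398.29, 388.20) c1=(589.70, 356.70) c2=(545.74, 206.28) c3=(356.74, 239.24)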